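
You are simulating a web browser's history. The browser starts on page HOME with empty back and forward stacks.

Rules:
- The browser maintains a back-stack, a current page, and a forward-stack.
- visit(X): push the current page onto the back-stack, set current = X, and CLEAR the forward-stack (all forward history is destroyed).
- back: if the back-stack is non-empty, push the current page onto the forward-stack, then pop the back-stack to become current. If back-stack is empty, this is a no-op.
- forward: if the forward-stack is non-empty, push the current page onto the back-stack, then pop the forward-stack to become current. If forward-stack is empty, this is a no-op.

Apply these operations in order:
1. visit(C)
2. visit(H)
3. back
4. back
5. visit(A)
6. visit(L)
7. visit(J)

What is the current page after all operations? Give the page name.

Answer: J

Derivation:
After 1 (visit(C)): cur=C back=1 fwd=0
After 2 (visit(H)): cur=H back=2 fwd=0
After 3 (back): cur=C back=1 fwd=1
After 4 (back): cur=HOME back=0 fwd=2
After 5 (visit(A)): cur=A back=1 fwd=0
After 6 (visit(L)): cur=L back=2 fwd=0
After 7 (visit(J)): cur=J back=3 fwd=0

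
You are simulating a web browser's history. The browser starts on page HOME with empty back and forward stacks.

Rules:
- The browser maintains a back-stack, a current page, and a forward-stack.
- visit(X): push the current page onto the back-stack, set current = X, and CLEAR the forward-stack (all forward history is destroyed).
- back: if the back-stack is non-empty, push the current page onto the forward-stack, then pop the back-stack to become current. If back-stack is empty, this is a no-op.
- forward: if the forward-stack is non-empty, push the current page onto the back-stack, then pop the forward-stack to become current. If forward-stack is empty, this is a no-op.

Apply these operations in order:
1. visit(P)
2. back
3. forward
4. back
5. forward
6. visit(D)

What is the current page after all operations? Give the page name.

Answer: D

Derivation:
After 1 (visit(P)): cur=P back=1 fwd=0
After 2 (back): cur=HOME back=0 fwd=1
After 3 (forward): cur=P back=1 fwd=0
After 4 (back): cur=HOME back=0 fwd=1
After 5 (forward): cur=P back=1 fwd=0
After 6 (visit(D)): cur=D back=2 fwd=0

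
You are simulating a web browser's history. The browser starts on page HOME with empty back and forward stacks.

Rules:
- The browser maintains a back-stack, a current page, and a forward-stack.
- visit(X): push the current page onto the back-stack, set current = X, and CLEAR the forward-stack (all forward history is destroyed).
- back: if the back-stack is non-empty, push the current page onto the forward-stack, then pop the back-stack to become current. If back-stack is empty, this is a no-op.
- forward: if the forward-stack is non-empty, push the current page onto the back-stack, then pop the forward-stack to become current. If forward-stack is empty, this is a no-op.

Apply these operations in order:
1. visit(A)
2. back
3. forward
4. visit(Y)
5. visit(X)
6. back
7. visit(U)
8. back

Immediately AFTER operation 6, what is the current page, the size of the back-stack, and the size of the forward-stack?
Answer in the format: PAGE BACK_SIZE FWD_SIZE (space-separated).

After 1 (visit(A)): cur=A back=1 fwd=0
After 2 (back): cur=HOME back=0 fwd=1
After 3 (forward): cur=A back=1 fwd=0
After 4 (visit(Y)): cur=Y back=2 fwd=0
After 5 (visit(X)): cur=X back=3 fwd=0
After 6 (back): cur=Y back=2 fwd=1

Y 2 1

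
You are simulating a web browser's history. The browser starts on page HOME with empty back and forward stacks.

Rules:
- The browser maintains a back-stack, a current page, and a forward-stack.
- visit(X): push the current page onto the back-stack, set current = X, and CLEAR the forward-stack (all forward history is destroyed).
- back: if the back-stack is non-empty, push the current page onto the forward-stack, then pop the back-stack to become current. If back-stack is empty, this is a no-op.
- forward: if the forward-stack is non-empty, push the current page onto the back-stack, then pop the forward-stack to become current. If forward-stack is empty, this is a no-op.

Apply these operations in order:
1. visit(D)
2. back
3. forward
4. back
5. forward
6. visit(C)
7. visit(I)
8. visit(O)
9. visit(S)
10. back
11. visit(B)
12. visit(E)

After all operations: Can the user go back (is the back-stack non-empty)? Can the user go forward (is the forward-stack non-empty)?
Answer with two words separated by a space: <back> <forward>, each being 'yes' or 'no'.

After 1 (visit(D)): cur=D back=1 fwd=0
After 2 (back): cur=HOME back=0 fwd=1
After 3 (forward): cur=D back=1 fwd=0
After 4 (back): cur=HOME back=0 fwd=1
After 5 (forward): cur=D back=1 fwd=0
After 6 (visit(C)): cur=C back=2 fwd=0
After 7 (visit(I)): cur=I back=3 fwd=0
After 8 (visit(O)): cur=O back=4 fwd=0
After 9 (visit(S)): cur=S back=5 fwd=0
After 10 (back): cur=O back=4 fwd=1
After 11 (visit(B)): cur=B back=5 fwd=0
After 12 (visit(E)): cur=E back=6 fwd=0

Answer: yes no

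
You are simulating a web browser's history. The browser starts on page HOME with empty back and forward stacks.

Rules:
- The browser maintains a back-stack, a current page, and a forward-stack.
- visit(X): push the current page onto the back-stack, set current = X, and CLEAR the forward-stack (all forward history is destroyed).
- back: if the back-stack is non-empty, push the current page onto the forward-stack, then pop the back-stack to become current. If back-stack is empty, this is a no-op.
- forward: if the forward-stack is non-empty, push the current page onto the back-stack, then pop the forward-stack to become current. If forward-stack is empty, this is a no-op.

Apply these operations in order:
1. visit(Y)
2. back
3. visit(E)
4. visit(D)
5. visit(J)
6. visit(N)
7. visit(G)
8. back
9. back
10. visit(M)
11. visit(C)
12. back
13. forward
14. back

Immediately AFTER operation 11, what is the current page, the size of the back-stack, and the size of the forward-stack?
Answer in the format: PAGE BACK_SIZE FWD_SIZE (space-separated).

After 1 (visit(Y)): cur=Y back=1 fwd=0
After 2 (back): cur=HOME back=0 fwd=1
After 3 (visit(E)): cur=E back=1 fwd=0
After 4 (visit(D)): cur=D back=2 fwd=0
After 5 (visit(J)): cur=J back=3 fwd=0
After 6 (visit(N)): cur=N back=4 fwd=0
After 7 (visit(G)): cur=G back=5 fwd=0
After 8 (back): cur=N back=4 fwd=1
After 9 (back): cur=J back=3 fwd=2
After 10 (visit(M)): cur=M back=4 fwd=0
After 11 (visit(C)): cur=C back=5 fwd=0

C 5 0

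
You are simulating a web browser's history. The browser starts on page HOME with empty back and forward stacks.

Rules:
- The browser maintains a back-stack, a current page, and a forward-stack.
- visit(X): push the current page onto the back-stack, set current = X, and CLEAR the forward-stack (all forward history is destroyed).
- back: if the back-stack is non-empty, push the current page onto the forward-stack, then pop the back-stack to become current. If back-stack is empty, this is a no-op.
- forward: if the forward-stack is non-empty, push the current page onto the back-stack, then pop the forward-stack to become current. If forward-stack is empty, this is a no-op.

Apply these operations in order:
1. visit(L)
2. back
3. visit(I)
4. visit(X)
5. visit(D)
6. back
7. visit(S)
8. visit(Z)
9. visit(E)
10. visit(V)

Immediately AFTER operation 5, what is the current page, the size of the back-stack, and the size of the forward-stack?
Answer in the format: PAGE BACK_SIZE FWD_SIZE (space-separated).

After 1 (visit(L)): cur=L back=1 fwd=0
After 2 (back): cur=HOME back=0 fwd=1
After 3 (visit(I)): cur=I back=1 fwd=0
After 4 (visit(X)): cur=X back=2 fwd=0
After 5 (visit(D)): cur=D back=3 fwd=0

D 3 0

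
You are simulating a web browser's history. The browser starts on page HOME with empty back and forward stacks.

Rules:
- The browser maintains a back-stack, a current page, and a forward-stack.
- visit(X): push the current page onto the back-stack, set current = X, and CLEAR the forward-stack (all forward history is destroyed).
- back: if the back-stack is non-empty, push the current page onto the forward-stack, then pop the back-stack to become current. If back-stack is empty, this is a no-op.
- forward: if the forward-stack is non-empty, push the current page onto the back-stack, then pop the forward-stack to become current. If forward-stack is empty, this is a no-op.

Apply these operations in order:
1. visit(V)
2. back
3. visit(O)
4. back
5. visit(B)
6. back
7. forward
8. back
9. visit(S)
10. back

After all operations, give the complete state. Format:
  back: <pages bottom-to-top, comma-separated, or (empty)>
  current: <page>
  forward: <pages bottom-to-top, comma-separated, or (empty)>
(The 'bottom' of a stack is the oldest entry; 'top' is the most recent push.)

After 1 (visit(V)): cur=V back=1 fwd=0
After 2 (back): cur=HOME back=0 fwd=1
After 3 (visit(O)): cur=O back=1 fwd=0
After 4 (back): cur=HOME back=0 fwd=1
After 5 (visit(B)): cur=B back=1 fwd=0
After 6 (back): cur=HOME back=0 fwd=1
After 7 (forward): cur=B back=1 fwd=0
After 8 (back): cur=HOME back=0 fwd=1
After 9 (visit(S)): cur=S back=1 fwd=0
After 10 (back): cur=HOME back=0 fwd=1

Answer: back: (empty)
current: HOME
forward: S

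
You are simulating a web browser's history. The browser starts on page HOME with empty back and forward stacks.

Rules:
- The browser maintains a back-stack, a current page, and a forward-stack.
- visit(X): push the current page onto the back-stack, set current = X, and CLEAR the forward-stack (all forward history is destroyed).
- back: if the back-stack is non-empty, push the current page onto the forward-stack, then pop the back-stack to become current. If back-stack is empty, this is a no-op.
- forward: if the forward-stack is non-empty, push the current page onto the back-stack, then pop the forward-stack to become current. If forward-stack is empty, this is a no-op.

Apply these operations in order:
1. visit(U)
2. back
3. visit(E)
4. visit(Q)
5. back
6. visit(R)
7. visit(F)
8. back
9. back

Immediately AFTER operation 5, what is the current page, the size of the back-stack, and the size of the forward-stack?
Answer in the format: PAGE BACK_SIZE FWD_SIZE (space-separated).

After 1 (visit(U)): cur=U back=1 fwd=0
After 2 (back): cur=HOME back=0 fwd=1
After 3 (visit(E)): cur=E back=1 fwd=0
After 4 (visit(Q)): cur=Q back=2 fwd=0
After 5 (back): cur=E back=1 fwd=1

E 1 1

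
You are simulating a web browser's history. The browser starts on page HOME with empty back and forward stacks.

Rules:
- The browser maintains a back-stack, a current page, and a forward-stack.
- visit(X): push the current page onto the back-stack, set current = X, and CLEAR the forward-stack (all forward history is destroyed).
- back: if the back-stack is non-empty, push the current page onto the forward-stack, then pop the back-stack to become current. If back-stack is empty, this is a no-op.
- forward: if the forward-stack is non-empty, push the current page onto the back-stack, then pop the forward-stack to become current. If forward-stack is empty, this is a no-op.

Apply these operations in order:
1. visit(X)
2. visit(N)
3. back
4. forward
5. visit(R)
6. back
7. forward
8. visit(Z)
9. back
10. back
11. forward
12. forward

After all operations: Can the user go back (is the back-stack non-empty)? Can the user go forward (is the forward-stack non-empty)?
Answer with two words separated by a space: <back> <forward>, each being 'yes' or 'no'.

Answer: yes no

Derivation:
After 1 (visit(X)): cur=X back=1 fwd=0
After 2 (visit(N)): cur=N back=2 fwd=0
After 3 (back): cur=X back=1 fwd=1
After 4 (forward): cur=N back=2 fwd=0
After 5 (visit(R)): cur=R back=3 fwd=0
After 6 (back): cur=N back=2 fwd=1
After 7 (forward): cur=R back=3 fwd=0
After 8 (visit(Z)): cur=Z back=4 fwd=0
After 9 (back): cur=R back=3 fwd=1
After 10 (back): cur=N back=2 fwd=2
After 11 (forward): cur=R back=3 fwd=1
After 12 (forward): cur=Z back=4 fwd=0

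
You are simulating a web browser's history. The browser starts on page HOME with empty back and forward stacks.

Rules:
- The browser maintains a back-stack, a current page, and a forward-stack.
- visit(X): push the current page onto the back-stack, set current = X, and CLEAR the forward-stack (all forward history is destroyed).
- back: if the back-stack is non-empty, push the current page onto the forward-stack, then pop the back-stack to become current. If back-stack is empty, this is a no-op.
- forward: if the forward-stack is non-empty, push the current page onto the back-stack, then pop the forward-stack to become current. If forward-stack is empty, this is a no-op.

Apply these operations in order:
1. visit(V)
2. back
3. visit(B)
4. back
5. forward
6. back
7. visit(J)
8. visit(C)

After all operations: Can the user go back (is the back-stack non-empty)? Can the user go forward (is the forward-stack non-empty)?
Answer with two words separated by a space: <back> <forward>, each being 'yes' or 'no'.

After 1 (visit(V)): cur=V back=1 fwd=0
After 2 (back): cur=HOME back=0 fwd=1
After 3 (visit(B)): cur=B back=1 fwd=0
After 4 (back): cur=HOME back=0 fwd=1
After 5 (forward): cur=B back=1 fwd=0
After 6 (back): cur=HOME back=0 fwd=1
After 7 (visit(J)): cur=J back=1 fwd=0
After 8 (visit(C)): cur=C back=2 fwd=0

Answer: yes no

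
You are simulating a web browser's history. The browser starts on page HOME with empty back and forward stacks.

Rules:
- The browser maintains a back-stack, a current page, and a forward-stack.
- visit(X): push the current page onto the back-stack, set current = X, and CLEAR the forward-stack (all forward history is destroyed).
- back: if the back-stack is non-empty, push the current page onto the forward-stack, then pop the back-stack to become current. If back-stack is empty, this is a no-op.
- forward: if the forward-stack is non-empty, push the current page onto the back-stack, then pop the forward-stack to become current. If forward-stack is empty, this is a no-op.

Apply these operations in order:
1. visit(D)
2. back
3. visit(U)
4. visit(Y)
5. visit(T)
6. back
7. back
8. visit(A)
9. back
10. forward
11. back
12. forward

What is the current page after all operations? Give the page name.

After 1 (visit(D)): cur=D back=1 fwd=0
After 2 (back): cur=HOME back=0 fwd=1
After 3 (visit(U)): cur=U back=1 fwd=0
After 4 (visit(Y)): cur=Y back=2 fwd=0
After 5 (visit(T)): cur=T back=3 fwd=0
After 6 (back): cur=Y back=2 fwd=1
After 7 (back): cur=U back=1 fwd=2
After 8 (visit(A)): cur=A back=2 fwd=0
After 9 (back): cur=U back=1 fwd=1
After 10 (forward): cur=A back=2 fwd=0
After 11 (back): cur=U back=1 fwd=1
After 12 (forward): cur=A back=2 fwd=0

Answer: A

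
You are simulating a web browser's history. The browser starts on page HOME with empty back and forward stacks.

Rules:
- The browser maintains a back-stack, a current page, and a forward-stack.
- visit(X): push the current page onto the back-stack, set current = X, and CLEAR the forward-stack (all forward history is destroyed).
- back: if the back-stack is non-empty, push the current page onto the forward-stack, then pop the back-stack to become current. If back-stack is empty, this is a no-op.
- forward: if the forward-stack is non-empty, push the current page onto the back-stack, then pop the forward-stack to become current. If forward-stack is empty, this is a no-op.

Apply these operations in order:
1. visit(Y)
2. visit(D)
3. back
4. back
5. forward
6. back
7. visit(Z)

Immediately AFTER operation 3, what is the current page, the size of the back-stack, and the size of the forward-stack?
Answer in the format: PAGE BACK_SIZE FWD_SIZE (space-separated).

After 1 (visit(Y)): cur=Y back=1 fwd=0
After 2 (visit(D)): cur=D back=2 fwd=0
After 3 (back): cur=Y back=1 fwd=1

Y 1 1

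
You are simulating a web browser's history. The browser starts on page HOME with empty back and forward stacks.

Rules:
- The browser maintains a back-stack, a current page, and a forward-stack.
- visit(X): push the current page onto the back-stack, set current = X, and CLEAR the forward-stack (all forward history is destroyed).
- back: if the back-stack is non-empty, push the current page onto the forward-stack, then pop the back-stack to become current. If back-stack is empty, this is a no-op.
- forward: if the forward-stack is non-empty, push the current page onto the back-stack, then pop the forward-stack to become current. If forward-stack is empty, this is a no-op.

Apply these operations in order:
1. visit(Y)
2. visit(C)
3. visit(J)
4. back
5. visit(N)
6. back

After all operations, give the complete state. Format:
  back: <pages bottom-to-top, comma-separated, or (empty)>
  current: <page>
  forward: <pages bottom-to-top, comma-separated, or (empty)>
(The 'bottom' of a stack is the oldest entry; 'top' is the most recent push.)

After 1 (visit(Y)): cur=Y back=1 fwd=0
After 2 (visit(C)): cur=C back=2 fwd=0
After 3 (visit(J)): cur=J back=3 fwd=0
After 4 (back): cur=C back=2 fwd=1
After 5 (visit(N)): cur=N back=3 fwd=0
After 6 (back): cur=C back=2 fwd=1

Answer: back: HOME,Y
current: C
forward: N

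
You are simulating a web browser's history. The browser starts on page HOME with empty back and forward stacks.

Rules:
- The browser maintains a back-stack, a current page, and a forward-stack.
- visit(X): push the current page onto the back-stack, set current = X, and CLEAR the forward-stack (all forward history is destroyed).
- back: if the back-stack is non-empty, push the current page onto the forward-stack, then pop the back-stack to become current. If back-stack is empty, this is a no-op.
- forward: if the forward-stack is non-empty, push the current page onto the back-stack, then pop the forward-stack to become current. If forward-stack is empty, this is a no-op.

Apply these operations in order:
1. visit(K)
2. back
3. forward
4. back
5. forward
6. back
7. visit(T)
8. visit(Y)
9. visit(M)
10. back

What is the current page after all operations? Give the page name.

Answer: Y

Derivation:
After 1 (visit(K)): cur=K back=1 fwd=0
After 2 (back): cur=HOME back=0 fwd=1
After 3 (forward): cur=K back=1 fwd=0
After 4 (back): cur=HOME back=0 fwd=1
After 5 (forward): cur=K back=1 fwd=0
After 6 (back): cur=HOME back=0 fwd=1
After 7 (visit(T)): cur=T back=1 fwd=0
After 8 (visit(Y)): cur=Y back=2 fwd=0
After 9 (visit(M)): cur=M back=3 fwd=0
After 10 (back): cur=Y back=2 fwd=1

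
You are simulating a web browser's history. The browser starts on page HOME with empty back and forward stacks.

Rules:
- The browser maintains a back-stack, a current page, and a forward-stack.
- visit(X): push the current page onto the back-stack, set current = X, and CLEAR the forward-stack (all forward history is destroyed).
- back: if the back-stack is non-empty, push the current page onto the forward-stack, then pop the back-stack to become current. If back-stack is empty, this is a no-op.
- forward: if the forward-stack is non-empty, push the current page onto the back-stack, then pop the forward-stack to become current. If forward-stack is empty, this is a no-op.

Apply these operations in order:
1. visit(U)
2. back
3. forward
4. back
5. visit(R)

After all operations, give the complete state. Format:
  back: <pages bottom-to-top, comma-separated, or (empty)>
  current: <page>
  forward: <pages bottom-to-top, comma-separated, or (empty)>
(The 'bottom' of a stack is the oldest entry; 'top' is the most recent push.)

Answer: back: HOME
current: R
forward: (empty)

Derivation:
After 1 (visit(U)): cur=U back=1 fwd=0
After 2 (back): cur=HOME back=0 fwd=1
After 3 (forward): cur=U back=1 fwd=0
After 4 (back): cur=HOME back=0 fwd=1
After 5 (visit(R)): cur=R back=1 fwd=0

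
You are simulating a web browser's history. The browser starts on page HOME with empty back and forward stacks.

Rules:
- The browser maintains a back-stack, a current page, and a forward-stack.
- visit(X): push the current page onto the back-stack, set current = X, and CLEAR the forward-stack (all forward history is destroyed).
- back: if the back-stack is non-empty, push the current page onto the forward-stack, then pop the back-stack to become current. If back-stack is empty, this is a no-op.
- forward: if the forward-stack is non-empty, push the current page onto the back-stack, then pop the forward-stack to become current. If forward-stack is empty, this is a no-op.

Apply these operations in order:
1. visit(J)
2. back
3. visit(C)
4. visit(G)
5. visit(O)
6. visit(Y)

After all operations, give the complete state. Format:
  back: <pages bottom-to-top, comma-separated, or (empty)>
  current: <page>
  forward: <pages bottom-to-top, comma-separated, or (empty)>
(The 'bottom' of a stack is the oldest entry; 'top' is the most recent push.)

After 1 (visit(J)): cur=J back=1 fwd=0
After 2 (back): cur=HOME back=0 fwd=1
After 3 (visit(C)): cur=C back=1 fwd=0
After 4 (visit(G)): cur=G back=2 fwd=0
After 5 (visit(O)): cur=O back=3 fwd=0
After 6 (visit(Y)): cur=Y back=4 fwd=0

Answer: back: HOME,C,G,O
current: Y
forward: (empty)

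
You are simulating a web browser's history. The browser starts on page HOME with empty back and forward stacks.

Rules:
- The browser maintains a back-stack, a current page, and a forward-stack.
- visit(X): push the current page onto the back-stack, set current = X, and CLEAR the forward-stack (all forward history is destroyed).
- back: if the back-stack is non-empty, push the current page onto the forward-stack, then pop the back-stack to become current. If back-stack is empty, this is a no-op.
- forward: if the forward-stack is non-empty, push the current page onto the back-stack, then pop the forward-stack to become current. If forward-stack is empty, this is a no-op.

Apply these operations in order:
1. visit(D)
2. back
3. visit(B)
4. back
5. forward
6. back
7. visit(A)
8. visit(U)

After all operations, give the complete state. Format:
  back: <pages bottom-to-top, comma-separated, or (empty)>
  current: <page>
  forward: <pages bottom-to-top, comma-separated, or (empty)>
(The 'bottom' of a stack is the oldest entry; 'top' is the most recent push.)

After 1 (visit(D)): cur=D back=1 fwd=0
After 2 (back): cur=HOME back=0 fwd=1
After 3 (visit(B)): cur=B back=1 fwd=0
After 4 (back): cur=HOME back=0 fwd=1
After 5 (forward): cur=B back=1 fwd=0
After 6 (back): cur=HOME back=0 fwd=1
After 7 (visit(A)): cur=A back=1 fwd=0
After 8 (visit(U)): cur=U back=2 fwd=0

Answer: back: HOME,A
current: U
forward: (empty)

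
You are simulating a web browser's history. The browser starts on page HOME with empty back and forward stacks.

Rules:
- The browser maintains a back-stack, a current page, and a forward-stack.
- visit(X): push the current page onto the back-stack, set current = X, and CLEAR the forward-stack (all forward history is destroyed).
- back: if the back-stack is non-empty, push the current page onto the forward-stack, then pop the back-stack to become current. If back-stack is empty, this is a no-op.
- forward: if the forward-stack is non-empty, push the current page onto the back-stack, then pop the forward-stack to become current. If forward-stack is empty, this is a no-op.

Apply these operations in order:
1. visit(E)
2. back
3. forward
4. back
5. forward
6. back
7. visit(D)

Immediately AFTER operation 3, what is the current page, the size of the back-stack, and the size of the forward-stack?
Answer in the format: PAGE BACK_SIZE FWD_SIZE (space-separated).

After 1 (visit(E)): cur=E back=1 fwd=0
After 2 (back): cur=HOME back=0 fwd=1
After 3 (forward): cur=E back=1 fwd=0

E 1 0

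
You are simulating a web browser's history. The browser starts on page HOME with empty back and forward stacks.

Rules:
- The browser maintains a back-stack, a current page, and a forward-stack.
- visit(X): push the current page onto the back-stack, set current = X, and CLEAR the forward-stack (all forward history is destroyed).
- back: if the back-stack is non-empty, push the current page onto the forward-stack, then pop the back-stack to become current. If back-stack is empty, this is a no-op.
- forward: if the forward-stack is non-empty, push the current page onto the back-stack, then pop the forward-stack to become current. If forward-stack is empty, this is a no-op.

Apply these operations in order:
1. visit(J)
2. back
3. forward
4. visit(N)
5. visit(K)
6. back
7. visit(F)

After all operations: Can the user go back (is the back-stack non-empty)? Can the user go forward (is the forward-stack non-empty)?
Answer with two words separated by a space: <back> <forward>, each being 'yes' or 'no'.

Answer: yes no

Derivation:
After 1 (visit(J)): cur=J back=1 fwd=0
After 2 (back): cur=HOME back=0 fwd=1
After 3 (forward): cur=J back=1 fwd=0
After 4 (visit(N)): cur=N back=2 fwd=0
After 5 (visit(K)): cur=K back=3 fwd=0
After 6 (back): cur=N back=2 fwd=1
After 7 (visit(F)): cur=F back=3 fwd=0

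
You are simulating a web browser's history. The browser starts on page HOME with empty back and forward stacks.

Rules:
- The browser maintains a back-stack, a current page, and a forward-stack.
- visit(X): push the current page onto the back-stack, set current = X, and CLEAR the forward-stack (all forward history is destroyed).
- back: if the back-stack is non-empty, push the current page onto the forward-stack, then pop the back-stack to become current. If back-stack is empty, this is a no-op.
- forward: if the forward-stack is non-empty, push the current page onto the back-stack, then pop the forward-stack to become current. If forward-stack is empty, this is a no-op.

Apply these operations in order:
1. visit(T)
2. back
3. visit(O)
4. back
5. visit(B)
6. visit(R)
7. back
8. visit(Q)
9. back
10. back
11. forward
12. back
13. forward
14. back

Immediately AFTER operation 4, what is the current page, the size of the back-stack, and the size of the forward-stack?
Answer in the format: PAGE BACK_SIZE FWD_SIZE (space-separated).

After 1 (visit(T)): cur=T back=1 fwd=0
After 2 (back): cur=HOME back=0 fwd=1
After 3 (visit(O)): cur=O back=1 fwd=0
After 4 (back): cur=HOME back=0 fwd=1

HOME 0 1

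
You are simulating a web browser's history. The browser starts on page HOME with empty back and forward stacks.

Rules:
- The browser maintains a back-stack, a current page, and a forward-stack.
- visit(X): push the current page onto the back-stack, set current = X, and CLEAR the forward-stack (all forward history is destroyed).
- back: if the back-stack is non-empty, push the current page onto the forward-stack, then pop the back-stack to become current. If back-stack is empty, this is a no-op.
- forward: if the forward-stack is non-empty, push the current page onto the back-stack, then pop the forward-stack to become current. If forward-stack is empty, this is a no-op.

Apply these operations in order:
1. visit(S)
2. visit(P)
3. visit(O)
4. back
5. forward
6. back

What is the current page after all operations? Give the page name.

Answer: P

Derivation:
After 1 (visit(S)): cur=S back=1 fwd=0
After 2 (visit(P)): cur=P back=2 fwd=0
After 3 (visit(O)): cur=O back=3 fwd=0
After 4 (back): cur=P back=2 fwd=1
After 5 (forward): cur=O back=3 fwd=0
After 6 (back): cur=P back=2 fwd=1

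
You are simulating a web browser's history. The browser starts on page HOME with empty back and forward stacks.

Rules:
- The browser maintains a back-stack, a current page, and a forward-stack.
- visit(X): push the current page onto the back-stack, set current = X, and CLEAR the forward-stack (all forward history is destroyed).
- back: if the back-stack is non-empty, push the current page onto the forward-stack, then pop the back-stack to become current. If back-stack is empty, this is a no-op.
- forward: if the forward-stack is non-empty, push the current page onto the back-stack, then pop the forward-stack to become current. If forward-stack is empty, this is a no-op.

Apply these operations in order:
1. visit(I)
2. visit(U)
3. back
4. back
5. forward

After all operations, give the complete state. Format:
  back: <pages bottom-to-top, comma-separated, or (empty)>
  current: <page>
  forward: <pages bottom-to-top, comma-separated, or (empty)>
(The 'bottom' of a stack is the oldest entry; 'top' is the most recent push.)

After 1 (visit(I)): cur=I back=1 fwd=0
After 2 (visit(U)): cur=U back=2 fwd=0
After 3 (back): cur=I back=1 fwd=1
After 4 (back): cur=HOME back=0 fwd=2
After 5 (forward): cur=I back=1 fwd=1

Answer: back: HOME
current: I
forward: U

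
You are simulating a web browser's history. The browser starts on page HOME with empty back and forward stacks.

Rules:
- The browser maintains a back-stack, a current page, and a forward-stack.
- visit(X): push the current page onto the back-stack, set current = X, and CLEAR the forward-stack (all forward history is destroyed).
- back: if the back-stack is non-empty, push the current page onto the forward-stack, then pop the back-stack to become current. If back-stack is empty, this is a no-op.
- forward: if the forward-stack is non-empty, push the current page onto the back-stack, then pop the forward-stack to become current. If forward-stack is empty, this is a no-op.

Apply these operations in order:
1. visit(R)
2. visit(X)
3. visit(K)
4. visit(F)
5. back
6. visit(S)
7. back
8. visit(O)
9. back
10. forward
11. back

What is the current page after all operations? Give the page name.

After 1 (visit(R)): cur=R back=1 fwd=0
After 2 (visit(X)): cur=X back=2 fwd=0
After 3 (visit(K)): cur=K back=3 fwd=0
After 4 (visit(F)): cur=F back=4 fwd=0
After 5 (back): cur=K back=3 fwd=1
After 6 (visit(S)): cur=S back=4 fwd=0
After 7 (back): cur=K back=3 fwd=1
After 8 (visit(O)): cur=O back=4 fwd=0
After 9 (back): cur=K back=3 fwd=1
After 10 (forward): cur=O back=4 fwd=0
After 11 (back): cur=K back=3 fwd=1

Answer: K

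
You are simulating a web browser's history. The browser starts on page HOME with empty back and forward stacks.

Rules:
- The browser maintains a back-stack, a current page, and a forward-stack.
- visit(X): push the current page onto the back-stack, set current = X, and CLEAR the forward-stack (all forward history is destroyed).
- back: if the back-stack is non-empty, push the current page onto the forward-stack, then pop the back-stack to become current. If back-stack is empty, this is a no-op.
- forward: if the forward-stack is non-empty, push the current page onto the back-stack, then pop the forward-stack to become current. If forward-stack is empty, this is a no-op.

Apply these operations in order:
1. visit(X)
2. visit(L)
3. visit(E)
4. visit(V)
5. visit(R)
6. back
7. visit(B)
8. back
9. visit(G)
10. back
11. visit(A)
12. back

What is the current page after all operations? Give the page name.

After 1 (visit(X)): cur=X back=1 fwd=0
After 2 (visit(L)): cur=L back=2 fwd=0
After 3 (visit(E)): cur=E back=3 fwd=0
After 4 (visit(V)): cur=V back=4 fwd=0
After 5 (visit(R)): cur=R back=5 fwd=0
After 6 (back): cur=V back=4 fwd=1
After 7 (visit(B)): cur=B back=5 fwd=0
After 8 (back): cur=V back=4 fwd=1
After 9 (visit(G)): cur=G back=5 fwd=0
After 10 (back): cur=V back=4 fwd=1
After 11 (visit(A)): cur=A back=5 fwd=0
After 12 (back): cur=V back=4 fwd=1

Answer: V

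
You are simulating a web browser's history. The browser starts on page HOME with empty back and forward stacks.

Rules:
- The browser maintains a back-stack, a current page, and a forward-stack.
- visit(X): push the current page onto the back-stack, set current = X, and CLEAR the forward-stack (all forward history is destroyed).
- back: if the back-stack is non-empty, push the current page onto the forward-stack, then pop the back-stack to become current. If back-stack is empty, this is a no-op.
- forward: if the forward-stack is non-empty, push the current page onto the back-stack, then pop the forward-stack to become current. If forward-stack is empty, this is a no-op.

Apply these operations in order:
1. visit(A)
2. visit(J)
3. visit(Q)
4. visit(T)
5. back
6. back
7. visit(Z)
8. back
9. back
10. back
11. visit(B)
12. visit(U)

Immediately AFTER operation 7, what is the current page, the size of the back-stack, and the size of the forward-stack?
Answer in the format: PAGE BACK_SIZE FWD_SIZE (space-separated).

After 1 (visit(A)): cur=A back=1 fwd=0
After 2 (visit(J)): cur=J back=2 fwd=0
After 3 (visit(Q)): cur=Q back=3 fwd=0
After 4 (visit(T)): cur=T back=4 fwd=0
After 5 (back): cur=Q back=3 fwd=1
After 6 (back): cur=J back=2 fwd=2
After 7 (visit(Z)): cur=Z back=3 fwd=0

Z 3 0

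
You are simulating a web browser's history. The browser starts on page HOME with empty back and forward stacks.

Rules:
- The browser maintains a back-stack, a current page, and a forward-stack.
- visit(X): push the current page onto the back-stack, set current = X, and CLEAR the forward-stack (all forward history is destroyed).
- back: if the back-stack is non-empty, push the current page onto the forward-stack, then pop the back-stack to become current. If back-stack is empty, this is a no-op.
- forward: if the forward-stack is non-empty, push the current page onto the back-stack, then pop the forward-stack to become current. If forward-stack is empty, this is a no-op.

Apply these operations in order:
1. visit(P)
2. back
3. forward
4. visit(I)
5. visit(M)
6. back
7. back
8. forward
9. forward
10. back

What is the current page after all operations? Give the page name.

After 1 (visit(P)): cur=P back=1 fwd=0
After 2 (back): cur=HOME back=0 fwd=1
After 3 (forward): cur=P back=1 fwd=0
After 4 (visit(I)): cur=I back=2 fwd=0
After 5 (visit(M)): cur=M back=3 fwd=0
After 6 (back): cur=I back=2 fwd=1
After 7 (back): cur=P back=1 fwd=2
After 8 (forward): cur=I back=2 fwd=1
After 9 (forward): cur=M back=3 fwd=0
After 10 (back): cur=I back=2 fwd=1

Answer: I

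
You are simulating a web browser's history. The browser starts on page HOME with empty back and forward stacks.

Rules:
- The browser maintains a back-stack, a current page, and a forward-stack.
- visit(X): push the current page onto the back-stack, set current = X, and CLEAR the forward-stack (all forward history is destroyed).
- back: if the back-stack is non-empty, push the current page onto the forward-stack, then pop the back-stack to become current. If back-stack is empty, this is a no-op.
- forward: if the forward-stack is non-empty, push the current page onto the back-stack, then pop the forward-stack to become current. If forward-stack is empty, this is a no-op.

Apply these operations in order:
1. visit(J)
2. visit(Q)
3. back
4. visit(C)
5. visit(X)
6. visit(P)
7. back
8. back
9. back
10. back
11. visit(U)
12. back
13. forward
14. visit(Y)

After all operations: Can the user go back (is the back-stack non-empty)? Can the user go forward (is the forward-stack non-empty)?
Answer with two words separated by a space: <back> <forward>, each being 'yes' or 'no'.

Answer: yes no

Derivation:
After 1 (visit(J)): cur=J back=1 fwd=0
After 2 (visit(Q)): cur=Q back=2 fwd=0
After 3 (back): cur=J back=1 fwd=1
After 4 (visit(C)): cur=C back=2 fwd=0
After 5 (visit(X)): cur=X back=3 fwd=0
After 6 (visit(P)): cur=P back=4 fwd=0
After 7 (back): cur=X back=3 fwd=1
After 8 (back): cur=C back=2 fwd=2
After 9 (back): cur=J back=1 fwd=3
After 10 (back): cur=HOME back=0 fwd=4
After 11 (visit(U)): cur=U back=1 fwd=0
After 12 (back): cur=HOME back=0 fwd=1
After 13 (forward): cur=U back=1 fwd=0
After 14 (visit(Y)): cur=Y back=2 fwd=0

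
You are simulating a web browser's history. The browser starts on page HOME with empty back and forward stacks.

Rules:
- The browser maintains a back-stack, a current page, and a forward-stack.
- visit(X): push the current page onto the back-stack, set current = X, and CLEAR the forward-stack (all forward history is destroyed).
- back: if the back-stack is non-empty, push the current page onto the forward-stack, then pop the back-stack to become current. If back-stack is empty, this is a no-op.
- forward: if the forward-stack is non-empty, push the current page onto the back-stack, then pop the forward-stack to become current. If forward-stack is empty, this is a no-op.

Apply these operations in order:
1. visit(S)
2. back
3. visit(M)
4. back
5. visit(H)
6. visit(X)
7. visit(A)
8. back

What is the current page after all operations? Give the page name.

Answer: X

Derivation:
After 1 (visit(S)): cur=S back=1 fwd=0
After 2 (back): cur=HOME back=0 fwd=1
After 3 (visit(M)): cur=M back=1 fwd=0
After 4 (back): cur=HOME back=0 fwd=1
After 5 (visit(H)): cur=H back=1 fwd=0
After 6 (visit(X)): cur=X back=2 fwd=0
After 7 (visit(A)): cur=A back=3 fwd=0
After 8 (back): cur=X back=2 fwd=1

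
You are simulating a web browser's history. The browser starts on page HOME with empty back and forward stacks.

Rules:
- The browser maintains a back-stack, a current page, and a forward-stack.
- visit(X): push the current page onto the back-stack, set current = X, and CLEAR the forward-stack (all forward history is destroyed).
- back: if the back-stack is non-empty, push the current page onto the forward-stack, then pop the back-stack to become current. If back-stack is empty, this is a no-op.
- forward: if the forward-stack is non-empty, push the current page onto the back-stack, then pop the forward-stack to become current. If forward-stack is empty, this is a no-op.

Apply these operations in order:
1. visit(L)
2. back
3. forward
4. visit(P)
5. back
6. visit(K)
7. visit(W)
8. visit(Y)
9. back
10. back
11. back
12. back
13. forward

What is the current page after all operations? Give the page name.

Answer: L

Derivation:
After 1 (visit(L)): cur=L back=1 fwd=0
After 2 (back): cur=HOME back=0 fwd=1
After 3 (forward): cur=L back=1 fwd=0
After 4 (visit(P)): cur=P back=2 fwd=0
After 5 (back): cur=L back=1 fwd=1
After 6 (visit(K)): cur=K back=2 fwd=0
After 7 (visit(W)): cur=W back=3 fwd=0
After 8 (visit(Y)): cur=Y back=4 fwd=0
After 9 (back): cur=W back=3 fwd=1
After 10 (back): cur=K back=2 fwd=2
After 11 (back): cur=L back=1 fwd=3
After 12 (back): cur=HOME back=0 fwd=4
After 13 (forward): cur=L back=1 fwd=3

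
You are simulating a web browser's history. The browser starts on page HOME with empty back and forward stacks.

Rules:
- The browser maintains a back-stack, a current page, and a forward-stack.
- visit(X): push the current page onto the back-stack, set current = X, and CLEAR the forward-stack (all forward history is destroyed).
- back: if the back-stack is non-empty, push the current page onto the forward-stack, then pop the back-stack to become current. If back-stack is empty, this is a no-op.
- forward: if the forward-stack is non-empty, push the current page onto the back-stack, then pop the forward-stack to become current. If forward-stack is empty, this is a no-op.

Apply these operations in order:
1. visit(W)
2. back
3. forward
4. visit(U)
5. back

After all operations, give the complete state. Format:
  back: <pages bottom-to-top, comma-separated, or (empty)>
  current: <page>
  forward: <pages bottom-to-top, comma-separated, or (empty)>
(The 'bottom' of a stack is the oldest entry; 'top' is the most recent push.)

After 1 (visit(W)): cur=W back=1 fwd=0
After 2 (back): cur=HOME back=0 fwd=1
After 3 (forward): cur=W back=1 fwd=0
After 4 (visit(U)): cur=U back=2 fwd=0
After 5 (back): cur=W back=1 fwd=1

Answer: back: HOME
current: W
forward: U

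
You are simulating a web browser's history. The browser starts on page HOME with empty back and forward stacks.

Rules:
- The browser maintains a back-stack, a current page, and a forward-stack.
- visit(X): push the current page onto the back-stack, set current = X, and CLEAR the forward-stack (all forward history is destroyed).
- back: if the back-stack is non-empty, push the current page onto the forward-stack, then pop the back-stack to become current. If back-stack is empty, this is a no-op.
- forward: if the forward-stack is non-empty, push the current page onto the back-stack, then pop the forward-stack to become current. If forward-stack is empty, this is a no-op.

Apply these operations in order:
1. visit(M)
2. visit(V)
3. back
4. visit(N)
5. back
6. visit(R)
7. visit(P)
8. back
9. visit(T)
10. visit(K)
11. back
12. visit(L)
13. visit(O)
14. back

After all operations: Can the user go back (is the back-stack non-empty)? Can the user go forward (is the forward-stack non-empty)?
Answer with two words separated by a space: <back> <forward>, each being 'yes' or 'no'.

Answer: yes yes

Derivation:
After 1 (visit(M)): cur=M back=1 fwd=0
After 2 (visit(V)): cur=V back=2 fwd=0
After 3 (back): cur=M back=1 fwd=1
After 4 (visit(N)): cur=N back=2 fwd=0
After 5 (back): cur=M back=1 fwd=1
After 6 (visit(R)): cur=R back=2 fwd=0
After 7 (visit(P)): cur=P back=3 fwd=0
After 8 (back): cur=R back=2 fwd=1
After 9 (visit(T)): cur=T back=3 fwd=0
After 10 (visit(K)): cur=K back=4 fwd=0
After 11 (back): cur=T back=3 fwd=1
After 12 (visit(L)): cur=L back=4 fwd=0
After 13 (visit(O)): cur=O back=5 fwd=0
After 14 (back): cur=L back=4 fwd=1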